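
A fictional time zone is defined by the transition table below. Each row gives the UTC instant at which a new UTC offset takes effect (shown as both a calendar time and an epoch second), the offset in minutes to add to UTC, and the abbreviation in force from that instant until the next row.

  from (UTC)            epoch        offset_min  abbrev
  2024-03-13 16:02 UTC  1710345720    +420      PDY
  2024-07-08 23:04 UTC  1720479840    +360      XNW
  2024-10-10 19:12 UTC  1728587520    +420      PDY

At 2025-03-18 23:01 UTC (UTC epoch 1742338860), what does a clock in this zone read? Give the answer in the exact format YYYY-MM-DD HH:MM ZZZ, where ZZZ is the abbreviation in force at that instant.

Query: 2025-03-18 23:01 UTC
Rule 3/3 (PDY, +07:00): 2024-10-10 19:12 UTC ≤ query < +∞
23·60 + 1 + 420 = 1801 min
1801 = 1·1440 + 361; 361 = 6·60 + 1 → 06:01, 2025-03-18 + 1 day = 2025-03-19
→ 2025-03-19 06:01 PDY

2025-03-19 06:01 PDY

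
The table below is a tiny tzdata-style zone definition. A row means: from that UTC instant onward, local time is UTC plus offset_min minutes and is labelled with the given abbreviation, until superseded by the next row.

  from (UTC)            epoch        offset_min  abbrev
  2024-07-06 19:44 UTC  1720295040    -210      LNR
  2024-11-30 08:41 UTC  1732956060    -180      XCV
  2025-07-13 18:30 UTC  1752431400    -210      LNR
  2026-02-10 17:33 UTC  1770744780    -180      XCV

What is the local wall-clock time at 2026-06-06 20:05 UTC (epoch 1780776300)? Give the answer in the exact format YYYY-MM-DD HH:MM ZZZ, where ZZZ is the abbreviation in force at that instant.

Query: 2026-06-06 20:05 UTC
Rule 4/4 (XCV, -03:00): 2026-02-10 17:33 UTC ≤ query < +∞
20·60 + 5 - 180 = 1025 min
1025 = 0·1440 + 1025; 1025 = 17·60 + 5 → 17:05, same day
→ 2026-06-06 17:05 XCV

2026-06-06 17:05 XCV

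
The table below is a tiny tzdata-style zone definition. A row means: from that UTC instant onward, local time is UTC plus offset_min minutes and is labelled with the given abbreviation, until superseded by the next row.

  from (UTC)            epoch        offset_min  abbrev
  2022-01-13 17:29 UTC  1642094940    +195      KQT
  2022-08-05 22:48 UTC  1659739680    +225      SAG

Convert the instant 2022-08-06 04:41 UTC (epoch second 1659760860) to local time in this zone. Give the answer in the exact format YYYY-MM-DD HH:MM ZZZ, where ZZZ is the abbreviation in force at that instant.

Query: 2022-08-06 04:41 UTC
Rule 2/2 (SAG, +03:45): 2022-08-05 22:48 UTC ≤ query < +∞
4·60 + 41 + 225 = 506 min
506 = 0·1440 + 506; 506 = 8·60 + 26 → 08:26, same day
→ 2022-08-06 08:26 SAG

2022-08-06 08:26 SAG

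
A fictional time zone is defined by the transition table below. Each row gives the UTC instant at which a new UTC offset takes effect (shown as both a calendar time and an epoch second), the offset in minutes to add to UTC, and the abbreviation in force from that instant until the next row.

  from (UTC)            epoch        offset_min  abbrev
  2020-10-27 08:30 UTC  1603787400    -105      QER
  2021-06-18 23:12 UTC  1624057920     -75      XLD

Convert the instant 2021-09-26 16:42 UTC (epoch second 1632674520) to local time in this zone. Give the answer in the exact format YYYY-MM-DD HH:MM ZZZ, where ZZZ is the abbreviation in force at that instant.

Query: 2021-09-26 16:42 UTC
Rule 2/2 (XLD, -01:15): 2021-06-18 23:12 UTC ≤ query < +∞
16·60 + 42 - 75 = 927 min
927 = 0·1440 + 927; 927 = 15·60 + 27 → 15:27, same day
→ 2021-09-26 15:27 XLD

2021-09-26 15:27 XLD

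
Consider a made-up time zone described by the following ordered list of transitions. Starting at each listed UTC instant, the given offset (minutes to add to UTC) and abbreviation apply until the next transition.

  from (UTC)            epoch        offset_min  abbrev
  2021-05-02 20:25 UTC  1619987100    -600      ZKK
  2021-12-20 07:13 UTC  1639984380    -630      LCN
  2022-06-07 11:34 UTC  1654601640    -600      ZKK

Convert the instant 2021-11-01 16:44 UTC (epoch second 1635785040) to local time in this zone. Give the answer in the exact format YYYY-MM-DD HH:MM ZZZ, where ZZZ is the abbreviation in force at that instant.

2021-11-01 06:44 ZKK

Query: 2021-11-01 16:44 UTC
Rule 1/3 (ZKK, -10:00): 2021-05-02 20:25 UTC ≤ query < 2021-12-20 07:13 UTC
16·60 + 44 - 600 = 404 min
404 = 0·1440 + 404; 404 = 6·60 + 44 → 06:44, same day
→ 2021-11-01 06:44 ZKK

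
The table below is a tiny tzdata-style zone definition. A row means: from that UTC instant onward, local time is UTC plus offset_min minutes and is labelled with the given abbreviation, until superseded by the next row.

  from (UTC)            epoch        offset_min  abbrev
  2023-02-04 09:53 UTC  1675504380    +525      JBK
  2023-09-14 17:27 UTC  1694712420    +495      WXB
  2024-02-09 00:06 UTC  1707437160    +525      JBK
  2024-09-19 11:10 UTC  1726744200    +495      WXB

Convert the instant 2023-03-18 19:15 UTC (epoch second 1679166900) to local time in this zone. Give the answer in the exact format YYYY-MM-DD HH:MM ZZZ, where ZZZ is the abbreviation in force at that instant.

Query: 2023-03-18 19:15 UTC
Rule 1/4 (JBK, +08:45): 2023-02-04 09:53 UTC ≤ query < 2023-09-14 17:27 UTC
19·60 + 15 + 525 = 1680 min
1680 = 1·1440 + 240; 240 = 4·60 + 0 → 04:00, 2023-03-18 + 1 day = 2023-03-19
→ 2023-03-19 04:00 JBK

2023-03-19 04:00 JBK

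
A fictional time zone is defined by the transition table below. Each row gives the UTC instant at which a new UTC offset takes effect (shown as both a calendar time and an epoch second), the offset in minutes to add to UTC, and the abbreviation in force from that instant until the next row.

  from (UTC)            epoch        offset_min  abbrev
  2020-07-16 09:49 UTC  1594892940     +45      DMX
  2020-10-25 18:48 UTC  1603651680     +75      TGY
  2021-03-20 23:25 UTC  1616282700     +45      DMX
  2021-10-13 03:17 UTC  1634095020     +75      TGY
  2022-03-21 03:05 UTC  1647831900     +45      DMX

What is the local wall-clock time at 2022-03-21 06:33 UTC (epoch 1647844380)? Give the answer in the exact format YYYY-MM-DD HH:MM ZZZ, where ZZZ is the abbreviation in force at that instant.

Query: 2022-03-21 06:33 UTC
Rule 5/5 (DMX, +00:45): 2022-03-21 03:05 UTC ≤ query < +∞
6·60 + 33 + 45 = 438 min
438 = 0·1440 + 438; 438 = 7·60 + 18 → 07:18, same day
→ 2022-03-21 07:18 DMX

2022-03-21 07:18 DMX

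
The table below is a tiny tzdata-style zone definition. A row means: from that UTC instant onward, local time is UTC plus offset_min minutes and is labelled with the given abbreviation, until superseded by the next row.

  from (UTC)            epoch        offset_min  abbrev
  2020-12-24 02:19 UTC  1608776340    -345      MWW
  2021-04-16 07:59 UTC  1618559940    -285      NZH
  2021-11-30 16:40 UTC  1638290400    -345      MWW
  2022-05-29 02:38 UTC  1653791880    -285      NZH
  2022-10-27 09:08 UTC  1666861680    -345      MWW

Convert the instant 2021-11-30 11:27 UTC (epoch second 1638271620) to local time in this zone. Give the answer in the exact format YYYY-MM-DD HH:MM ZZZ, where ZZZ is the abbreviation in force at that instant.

Query: 2021-11-30 11:27 UTC
Rule 2/5 (NZH, -04:45): 2021-04-16 07:59 UTC ≤ query < 2021-11-30 16:40 UTC
11·60 + 27 - 285 = 402 min
402 = 0·1440 + 402; 402 = 6·60 + 42 → 06:42, same day
→ 2021-11-30 06:42 NZH

2021-11-30 06:42 NZH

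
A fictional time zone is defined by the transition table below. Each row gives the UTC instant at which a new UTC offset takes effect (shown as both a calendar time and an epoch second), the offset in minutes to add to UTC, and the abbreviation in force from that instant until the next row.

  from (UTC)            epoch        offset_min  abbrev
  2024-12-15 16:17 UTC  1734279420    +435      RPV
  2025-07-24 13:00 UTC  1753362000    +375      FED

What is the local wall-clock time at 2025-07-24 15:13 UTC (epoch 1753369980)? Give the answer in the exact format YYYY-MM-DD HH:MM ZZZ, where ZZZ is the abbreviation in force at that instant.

Query: 2025-07-24 15:13 UTC
Rule 2/2 (FED, +06:15): 2025-07-24 13:00 UTC ≤ query < +∞
15·60 + 13 + 375 = 1288 min
1288 = 0·1440 + 1288; 1288 = 21·60 + 28 → 21:28, same day
→ 2025-07-24 21:28 FED

2025-07-24 21:28 FED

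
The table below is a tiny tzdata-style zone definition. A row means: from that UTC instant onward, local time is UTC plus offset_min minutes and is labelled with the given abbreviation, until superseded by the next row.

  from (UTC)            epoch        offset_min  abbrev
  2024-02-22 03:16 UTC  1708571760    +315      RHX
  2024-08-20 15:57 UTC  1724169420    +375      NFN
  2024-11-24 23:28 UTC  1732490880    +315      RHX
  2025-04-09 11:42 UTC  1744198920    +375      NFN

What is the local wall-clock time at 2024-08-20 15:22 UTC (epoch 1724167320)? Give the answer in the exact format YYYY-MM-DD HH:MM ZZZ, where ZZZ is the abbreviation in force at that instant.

Query: 2024-08-20 15:22 UTC
Rule 1/4 (RHX, +05:15): 2024-02-22 03:16 UTC ≤ query < 2024-08-20 15:57 UTC
15·60 + 22 + 315 = 1237 min
1237 = 0·1440 + 1237; 1237 = 20·60 + 37 → 20:37, same day
→ 2024-08-20 20:37 RHX

2024-08-20 20:37 RHX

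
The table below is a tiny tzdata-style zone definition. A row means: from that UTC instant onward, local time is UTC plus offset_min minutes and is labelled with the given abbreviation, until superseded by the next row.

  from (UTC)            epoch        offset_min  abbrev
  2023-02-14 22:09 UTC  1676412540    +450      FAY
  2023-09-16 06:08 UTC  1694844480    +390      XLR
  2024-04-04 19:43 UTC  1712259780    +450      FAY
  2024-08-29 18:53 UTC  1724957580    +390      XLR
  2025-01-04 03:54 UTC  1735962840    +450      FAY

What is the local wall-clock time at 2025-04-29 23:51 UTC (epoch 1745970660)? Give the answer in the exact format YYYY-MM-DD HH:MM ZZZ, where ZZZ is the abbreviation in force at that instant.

Query: 2025-04-29 23:51 UTC
Rule 5/5 (FAY, +07:30): 2025-01-04 03:54 UTC ≤ query < +∞
23·60 + 51 + 450 = 1881 min
1881 = 1·1440 + 441; 441 = 7·60 + 21 → 07:21, 2025-04-29 + 1 day = 2025-04-30
→ 2025-04-30 07:21 FAY

2025-04-30 07:21 FAY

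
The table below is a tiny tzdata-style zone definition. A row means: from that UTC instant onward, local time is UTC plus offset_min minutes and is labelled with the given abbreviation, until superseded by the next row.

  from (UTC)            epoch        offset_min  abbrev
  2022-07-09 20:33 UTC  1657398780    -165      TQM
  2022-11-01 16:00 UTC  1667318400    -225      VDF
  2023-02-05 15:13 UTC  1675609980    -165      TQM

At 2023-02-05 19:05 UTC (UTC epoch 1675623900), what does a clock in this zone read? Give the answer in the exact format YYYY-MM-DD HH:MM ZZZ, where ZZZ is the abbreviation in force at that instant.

Query: 2023-02-05 19:05 UTC
Rule 3/3 (TQM, -02:45): 2023-02-05 15:13 UTC ≤ query < +∞
19·60 + 5 - 165 = 980 min
980 = 0·1440 + 980; 980 = 16·60 + 20 → 16:20, same day
→ 2023-02-05 16:20 TQM

2023-02-05 16:20 TQM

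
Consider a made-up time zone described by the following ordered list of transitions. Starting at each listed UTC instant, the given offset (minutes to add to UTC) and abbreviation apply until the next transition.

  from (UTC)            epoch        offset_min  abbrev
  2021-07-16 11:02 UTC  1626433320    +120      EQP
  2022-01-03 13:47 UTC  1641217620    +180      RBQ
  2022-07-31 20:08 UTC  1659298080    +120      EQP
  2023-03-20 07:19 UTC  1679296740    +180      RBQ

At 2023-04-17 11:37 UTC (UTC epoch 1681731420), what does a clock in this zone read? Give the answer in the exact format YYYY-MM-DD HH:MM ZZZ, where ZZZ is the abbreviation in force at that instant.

2023-04-17 14:37 RBQ

Query: 2023-04-17 11:37 UTC
Rule 4/4 (RBQ, +03:00): 2023-03-20 07:19 UTC ≤ query < +∞
11·60 + 37 + 180 = 877 min
877 = 0·1440 + 877; 877 = 14·60 + 37 → 14:37, same day
→ 2023-04-17 14:37 RBQ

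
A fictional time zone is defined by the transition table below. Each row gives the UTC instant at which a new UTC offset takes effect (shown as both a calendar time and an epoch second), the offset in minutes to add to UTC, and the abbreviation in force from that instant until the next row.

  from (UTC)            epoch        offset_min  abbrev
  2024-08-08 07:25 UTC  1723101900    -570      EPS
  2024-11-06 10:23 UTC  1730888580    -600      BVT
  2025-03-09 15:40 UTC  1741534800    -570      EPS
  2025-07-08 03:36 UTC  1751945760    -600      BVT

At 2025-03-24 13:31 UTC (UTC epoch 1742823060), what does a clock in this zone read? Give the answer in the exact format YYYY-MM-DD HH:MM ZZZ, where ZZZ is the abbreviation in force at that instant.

Query: 2025-03-24 13:31 UTC
Rule 3/4 (EPS, -09:30): 2025-03-09 15:40 UTC ≤ query < 2025-07-08 03:36 UTC
13·60 + 31 - 570 = 241 min
241 = 0·1440 + 241; 241 = 4·60 + 1 → 04:01, same day
→ 2025-03-24 04:01 EPS

2025-03-24 04:01 EPS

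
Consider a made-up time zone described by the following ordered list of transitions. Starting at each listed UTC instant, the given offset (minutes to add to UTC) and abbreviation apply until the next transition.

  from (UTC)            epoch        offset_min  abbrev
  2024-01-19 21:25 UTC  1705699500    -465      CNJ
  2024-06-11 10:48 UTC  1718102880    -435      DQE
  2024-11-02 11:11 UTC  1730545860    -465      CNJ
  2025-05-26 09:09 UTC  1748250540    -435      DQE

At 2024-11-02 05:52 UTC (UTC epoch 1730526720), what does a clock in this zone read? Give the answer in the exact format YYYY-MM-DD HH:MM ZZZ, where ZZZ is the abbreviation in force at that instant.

2024-11-01 22:37 DQE

Query: 2024-11-02 05:52 UTC
Rule 2/4 (DQE, -07:15): 2024-06-11 10:48 UTC ≤ query < 2024-11-02 11:11 UTC
5·60 + 52 - 435 = -83 min
-83 = -1·1440 + 1357; 1357 = 22·60 + 37 → 22:37, 2024-11-02 - 1 day = 2024-11-01
→ 2024-11-01 22:37 DQE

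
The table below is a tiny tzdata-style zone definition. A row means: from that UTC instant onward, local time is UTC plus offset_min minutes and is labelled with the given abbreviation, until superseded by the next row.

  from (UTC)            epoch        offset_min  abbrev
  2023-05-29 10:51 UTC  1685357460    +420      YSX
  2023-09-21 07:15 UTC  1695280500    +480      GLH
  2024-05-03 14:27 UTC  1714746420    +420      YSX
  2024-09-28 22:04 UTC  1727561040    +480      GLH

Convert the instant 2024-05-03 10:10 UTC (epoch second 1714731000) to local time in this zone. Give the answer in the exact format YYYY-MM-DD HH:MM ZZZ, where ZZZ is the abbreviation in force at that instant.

Query: 2024-05-03 10:10 UTC
Rule 2/4 (GLH, +08:00): 2023-09-21 07:15 UTC ≤ query < 2024-05-03 14:27 UTC
10·60 + 10 + 480 = 1090 min
1090 = 0·1440 + 1090; 1090 = 18·60 + 10 → 18:10, same day
→ 2024-05-03 18:10 GLH

2024-05-03 18:10 GLH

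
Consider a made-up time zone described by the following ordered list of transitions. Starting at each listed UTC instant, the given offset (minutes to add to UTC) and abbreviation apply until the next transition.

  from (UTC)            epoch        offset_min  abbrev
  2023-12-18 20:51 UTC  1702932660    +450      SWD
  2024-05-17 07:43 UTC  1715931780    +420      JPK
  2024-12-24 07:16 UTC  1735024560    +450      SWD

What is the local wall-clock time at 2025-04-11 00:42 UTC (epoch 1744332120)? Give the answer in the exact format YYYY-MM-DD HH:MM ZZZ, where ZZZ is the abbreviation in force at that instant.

Query: 2025-04-11 00:42 UTC
Rule 3/3 (SWD, +07:30): 2024-12-24 07:16 UTC ≤ query < +∞
0·60 + 42 + 450 = 492 min
492 = 0·1440 + 492; 492 = 8·60 + 12 → 08:12, same day
→ 2025-04-11 08:12 SWD

2025-04-11 08:12 SWD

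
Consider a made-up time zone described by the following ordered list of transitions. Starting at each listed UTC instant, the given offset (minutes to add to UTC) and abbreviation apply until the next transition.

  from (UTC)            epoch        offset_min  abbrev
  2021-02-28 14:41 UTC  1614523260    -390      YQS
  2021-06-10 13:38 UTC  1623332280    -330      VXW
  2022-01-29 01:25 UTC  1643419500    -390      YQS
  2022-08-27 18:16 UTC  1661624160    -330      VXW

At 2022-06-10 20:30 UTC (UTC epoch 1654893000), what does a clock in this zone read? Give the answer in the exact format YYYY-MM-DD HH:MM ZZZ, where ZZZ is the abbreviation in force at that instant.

2022-06-10 14:00 YQS

Query: 2022-06-10 20:30 UTC
Rule 3/4 (YQS, -06:30): 2022-01-29 01:25 UTC ≤ query < 2022-08-27 18:16 UTC
20·60 + 30 - 390 = 840 min
840 = 0·1440 + 840; 840 = 14·60 + 0 → 14:00, same day
→ 2022-06-10 14:00 YQS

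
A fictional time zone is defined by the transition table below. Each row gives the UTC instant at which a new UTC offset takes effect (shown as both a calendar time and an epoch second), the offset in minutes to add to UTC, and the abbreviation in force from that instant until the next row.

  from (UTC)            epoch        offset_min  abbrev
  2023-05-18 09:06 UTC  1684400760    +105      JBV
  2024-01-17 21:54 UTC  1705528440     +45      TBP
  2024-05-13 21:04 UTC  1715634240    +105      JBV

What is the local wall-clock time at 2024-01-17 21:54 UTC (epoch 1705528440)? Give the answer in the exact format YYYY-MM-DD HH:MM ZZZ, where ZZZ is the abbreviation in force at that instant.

2024-01-17 22:39 TBP

Query: 2024-01-17 21:54 UTC
Rule 2/3 (TBP, +00:45): 2024-01-17 21:54 UTC ≤ query < 2024-05-13 21:04 UTC
21·60 + 54 + 45 = 1359 min
1359 = 0·1440 + 1359; 1359 = 22·60 + 39 → 22:39, same day
→ 2024-01-17 22:39 TBP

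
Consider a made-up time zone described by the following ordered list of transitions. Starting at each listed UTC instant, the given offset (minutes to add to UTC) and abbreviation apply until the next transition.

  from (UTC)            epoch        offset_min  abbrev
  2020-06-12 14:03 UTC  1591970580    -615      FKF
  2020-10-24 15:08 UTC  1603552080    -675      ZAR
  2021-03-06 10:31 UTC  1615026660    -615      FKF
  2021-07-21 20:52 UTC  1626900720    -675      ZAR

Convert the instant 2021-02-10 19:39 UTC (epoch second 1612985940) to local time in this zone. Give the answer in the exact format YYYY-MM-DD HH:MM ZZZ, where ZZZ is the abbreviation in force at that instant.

Query: 2021-02-10 19:39 UTC
Rule 2/4 (ZAR, -11:15): 2020-10-24 15:08 UTC ≤ query < 2021-03-06 10:31 UTC
19·60 + 39 - 675 = 504 min
504 = 0·1440 + 504; 504 = 8·60 + 24 → 08:24, same day
→ 2021-02-10 08:24 ZAR

2021-02-10 08:24 ZAR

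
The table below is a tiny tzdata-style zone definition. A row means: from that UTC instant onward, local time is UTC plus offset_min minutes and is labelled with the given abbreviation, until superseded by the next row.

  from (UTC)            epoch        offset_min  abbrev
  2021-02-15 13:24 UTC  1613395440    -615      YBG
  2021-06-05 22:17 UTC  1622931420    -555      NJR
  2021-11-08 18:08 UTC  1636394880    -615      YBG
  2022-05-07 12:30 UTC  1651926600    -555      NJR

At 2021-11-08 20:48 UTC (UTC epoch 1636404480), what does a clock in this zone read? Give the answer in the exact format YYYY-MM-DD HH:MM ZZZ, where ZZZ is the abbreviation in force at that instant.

2021-11-08 10:33 YBG

Query: 2021-11-08 20:48 UTC
Rule 3/4 (YBG, -10:15): 2021-11-08 18:08 UTC ≤ query < 2022-05-07 12:30 UTC
20·60 + 48 - 615 = 633 min
633 = 0·1440 + 633; 633 = 10·60 + 33 → 10:33, same day
→ 2021-11-08 10:33 YBG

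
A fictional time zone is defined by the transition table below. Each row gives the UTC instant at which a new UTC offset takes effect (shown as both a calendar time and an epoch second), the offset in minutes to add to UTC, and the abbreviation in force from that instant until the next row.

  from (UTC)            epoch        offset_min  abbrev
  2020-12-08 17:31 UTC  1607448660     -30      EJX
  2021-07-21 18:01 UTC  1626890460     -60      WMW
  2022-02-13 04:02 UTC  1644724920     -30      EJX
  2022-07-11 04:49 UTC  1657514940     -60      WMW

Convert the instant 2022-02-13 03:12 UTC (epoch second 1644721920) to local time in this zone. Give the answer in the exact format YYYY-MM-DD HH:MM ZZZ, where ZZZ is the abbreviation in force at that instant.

2022-02-13 02:12 WMW

Query: 2022-02-13 03:12 UTC
Rule 2/4 (WMW, -01:00): 2021-07-21 18:01 UTC ≤ query < 2022-02-13 04:02 UTC
3·60 + 12 - 60 = 132 min
132 = 0·1440 + 132; 132 = 2·60 + 12 → 02:12, same day
→ 2022-02-13 02:12 WMW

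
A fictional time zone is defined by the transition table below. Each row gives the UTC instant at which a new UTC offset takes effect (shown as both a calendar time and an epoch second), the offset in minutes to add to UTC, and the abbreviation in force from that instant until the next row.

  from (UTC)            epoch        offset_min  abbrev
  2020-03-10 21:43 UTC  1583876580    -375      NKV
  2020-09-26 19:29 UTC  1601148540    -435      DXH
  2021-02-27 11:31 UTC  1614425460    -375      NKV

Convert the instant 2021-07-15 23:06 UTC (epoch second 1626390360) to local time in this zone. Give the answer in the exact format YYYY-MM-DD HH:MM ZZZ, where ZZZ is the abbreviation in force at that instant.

Query: 2021-07-15 23:06 UTC
Rule 3/3 (NKV, -06:15): 2021-02-27 11:31 UTC ≤ query < +∞
23·60 + 6 - 375 = 1011 min
1011 = 0·1440 + 1011; 1011 = 16·60 + 51 → 16:51, same day
→ 2021-07-15 16:51 NKV

2021-07-15 16:51 NKV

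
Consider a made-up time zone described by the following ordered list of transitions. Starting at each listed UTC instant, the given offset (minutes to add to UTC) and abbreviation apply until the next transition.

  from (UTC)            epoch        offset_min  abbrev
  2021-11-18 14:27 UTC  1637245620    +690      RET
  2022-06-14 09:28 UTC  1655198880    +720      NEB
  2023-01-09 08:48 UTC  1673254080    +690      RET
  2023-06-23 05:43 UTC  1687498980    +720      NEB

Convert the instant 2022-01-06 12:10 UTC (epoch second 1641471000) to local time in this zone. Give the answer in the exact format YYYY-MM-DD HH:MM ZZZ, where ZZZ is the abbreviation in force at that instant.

Query: 2022-01-06 12:10 UTC
Rule 1/4 (RET, +11:30): 2021-11-18 14:27 UTC ≤ query < 2022-06-14 09:28 UTC
12·60 + 10 + 690 = 1420 min
1420 = 0·1440 + 1420; 1420 = 23·60 + 40 → 23:40, same day
→ 2022-01-06 23:40 RET

2022-01-06 23:40 RET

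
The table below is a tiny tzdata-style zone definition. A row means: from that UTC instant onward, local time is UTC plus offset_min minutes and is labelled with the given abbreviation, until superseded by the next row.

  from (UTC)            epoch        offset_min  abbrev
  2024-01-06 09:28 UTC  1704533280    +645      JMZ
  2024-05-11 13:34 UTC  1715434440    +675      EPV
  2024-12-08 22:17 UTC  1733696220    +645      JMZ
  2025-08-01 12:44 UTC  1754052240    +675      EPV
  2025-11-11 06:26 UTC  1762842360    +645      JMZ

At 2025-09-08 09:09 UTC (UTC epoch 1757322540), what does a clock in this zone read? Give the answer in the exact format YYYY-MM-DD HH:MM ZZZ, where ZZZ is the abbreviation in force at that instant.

2025-09-08 20:24 EPV

Query: 2025-09-08 09:09 UTC
Rule 4/5 (EPV, +11:15): 2025-08-01 12:44 UTC ≤ query < 2025-11-11 06:26 UTC
9·60 + 9 + 675 = 1224 min
1224 = 0·1440 + 1224; 1224 = 20·60 + 24 → 20:24, same day
→ 2025-09-08 20:24 EPV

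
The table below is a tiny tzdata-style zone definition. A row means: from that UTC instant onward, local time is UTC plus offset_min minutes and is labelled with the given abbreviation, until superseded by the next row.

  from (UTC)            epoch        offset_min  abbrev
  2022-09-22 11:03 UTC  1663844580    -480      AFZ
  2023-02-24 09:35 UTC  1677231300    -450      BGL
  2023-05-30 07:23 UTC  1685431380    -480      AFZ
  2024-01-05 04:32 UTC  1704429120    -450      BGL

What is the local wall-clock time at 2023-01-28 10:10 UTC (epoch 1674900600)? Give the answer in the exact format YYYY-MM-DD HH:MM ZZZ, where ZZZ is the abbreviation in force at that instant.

Query: 2023-01-28 10:10 UTC
Rule 1/4 (AFZ, -08:00): 2022-09-22 11:03 UTC ≤ query < 2023-02-24 09:35 UTC
10·60 + 10 - 480 = 130 min
130 = 0·1440 + 130; 130 = 2·60 + 10 → 02:10, same day
→ 2023-01-28 02:10 AFZ

2023-01-28 02:10 AFZ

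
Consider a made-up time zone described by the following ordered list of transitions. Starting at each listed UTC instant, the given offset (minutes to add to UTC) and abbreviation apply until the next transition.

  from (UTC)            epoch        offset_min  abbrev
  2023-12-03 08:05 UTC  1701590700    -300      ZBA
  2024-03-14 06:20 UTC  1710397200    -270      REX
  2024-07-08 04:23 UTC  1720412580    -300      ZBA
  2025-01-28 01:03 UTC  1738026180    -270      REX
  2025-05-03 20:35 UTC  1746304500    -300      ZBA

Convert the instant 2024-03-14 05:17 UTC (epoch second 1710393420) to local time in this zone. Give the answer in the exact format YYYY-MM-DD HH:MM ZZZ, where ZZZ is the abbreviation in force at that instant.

Query: 2024-03-14 05:17 UTC
Rule 1/5 (ZBA, -05:00): 2023-12-03 08:05 UTC ≤ query < 2024-03-14 06:20 UTC
5·60 + 17 - 300 = 17 min
17 = 0·1440 + 17; 17 = 0·60 + 17 → 00:17, same day
→ 2024-03-14 00:17 ZBA

2024-03-14 00:17 ZBA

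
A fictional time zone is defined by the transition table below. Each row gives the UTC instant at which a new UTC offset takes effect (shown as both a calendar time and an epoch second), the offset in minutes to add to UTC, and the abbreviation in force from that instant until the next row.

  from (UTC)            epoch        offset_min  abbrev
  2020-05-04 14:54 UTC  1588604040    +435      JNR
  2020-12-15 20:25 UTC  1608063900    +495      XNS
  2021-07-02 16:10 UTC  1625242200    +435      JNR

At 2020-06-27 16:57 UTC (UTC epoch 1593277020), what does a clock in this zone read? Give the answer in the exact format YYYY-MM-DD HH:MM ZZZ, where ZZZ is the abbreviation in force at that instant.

2020-06-28 00:12 JNR

Query: 2020-06-27 16:57 UTC
Rule 1/3 (JNR, +07:15): 2020-05-04 14:54 UTC ≤ query < 2020-12-15 20:25 UTC
16·60 + 57 + 435 = 1452 min
1452 = 1·1440 + 12; 12 = 0·60 + 12 → 00:12, 2020-06-27 + 1 day = 2020-06-28
→ 2020-06-28 00:12 JNR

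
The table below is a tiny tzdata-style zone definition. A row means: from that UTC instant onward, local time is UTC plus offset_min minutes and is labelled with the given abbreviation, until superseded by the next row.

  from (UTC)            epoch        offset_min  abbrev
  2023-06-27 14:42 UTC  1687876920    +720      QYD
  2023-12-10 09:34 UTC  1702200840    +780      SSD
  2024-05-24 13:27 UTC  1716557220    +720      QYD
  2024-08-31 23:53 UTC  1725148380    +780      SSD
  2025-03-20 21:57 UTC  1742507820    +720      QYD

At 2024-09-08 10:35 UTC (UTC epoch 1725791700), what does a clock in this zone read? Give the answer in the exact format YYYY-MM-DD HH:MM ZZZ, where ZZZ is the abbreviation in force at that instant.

Query: 2024-09-08 10:35 UTC
Rule 4/5 (SSD, +13:00): 2024-08-31 23:53 UTC ≤ query < 2025-03-20 21:57 UTC
10·60 + 35 + 780 = 1415 min
1415 = 0·1440 + 1415; 1415 = 23·60 + 35 → 23:35, same day
→ 2024-09-08 23:35 SSD

2024-09-08 23:35 SSD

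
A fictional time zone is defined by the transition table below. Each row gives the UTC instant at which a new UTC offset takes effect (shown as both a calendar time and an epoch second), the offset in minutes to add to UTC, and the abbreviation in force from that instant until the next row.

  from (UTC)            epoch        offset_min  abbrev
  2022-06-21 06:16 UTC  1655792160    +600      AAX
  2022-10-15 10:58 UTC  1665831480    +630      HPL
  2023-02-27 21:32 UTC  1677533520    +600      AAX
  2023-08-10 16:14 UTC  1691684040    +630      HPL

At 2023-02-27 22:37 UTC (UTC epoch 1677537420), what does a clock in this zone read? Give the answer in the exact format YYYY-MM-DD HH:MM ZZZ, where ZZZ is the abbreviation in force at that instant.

Query: 2023-02-27 22:37 UTC
Rule 3/4 (AAX, +10:00): 2023-02-27 21:32 UTC ≤ query < 2023-08-10 16:14 UTC
22·60 + 37 + 600 = 1957 min
1957 = 1·1440 + 517; 517 = 8·60 + 37 → 08:37, 2023-02-27 + 1 day = 2023-02-28
→ 2023-02-28 08:37 AAX

2023-02-28 08:37 AAX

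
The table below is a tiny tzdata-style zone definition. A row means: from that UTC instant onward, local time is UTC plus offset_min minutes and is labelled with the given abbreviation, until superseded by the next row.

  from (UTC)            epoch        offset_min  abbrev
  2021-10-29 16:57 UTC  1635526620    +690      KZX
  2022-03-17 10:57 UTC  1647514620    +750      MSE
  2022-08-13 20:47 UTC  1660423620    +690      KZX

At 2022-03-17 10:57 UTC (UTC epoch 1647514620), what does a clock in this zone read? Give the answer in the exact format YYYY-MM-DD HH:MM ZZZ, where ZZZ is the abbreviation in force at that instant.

2022-03-17 23:27 MSE

Query: 2022-03-17 10:57 UTC
Rule 2/3 (MSE, +12:30): 2022-03-17 10:57 UTC ≤ query < 2022-08-13 20:47 UTC
10·60 + 57 + 750 = 1407 min
1407 = 0·1440 + 1407; 1407 = 23·60 + 27 → 23:27, same day
→ 2022-03-17 23:27 MSE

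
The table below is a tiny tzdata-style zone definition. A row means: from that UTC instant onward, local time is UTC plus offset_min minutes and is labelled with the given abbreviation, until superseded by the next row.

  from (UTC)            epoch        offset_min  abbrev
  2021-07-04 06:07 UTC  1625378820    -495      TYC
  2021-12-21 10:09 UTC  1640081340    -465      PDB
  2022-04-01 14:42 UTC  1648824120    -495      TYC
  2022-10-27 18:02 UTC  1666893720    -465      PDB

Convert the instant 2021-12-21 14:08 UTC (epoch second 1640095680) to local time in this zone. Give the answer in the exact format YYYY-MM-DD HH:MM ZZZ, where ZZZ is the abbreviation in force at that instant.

Query: 2021-12-21 14:08 UTC
Rule 2/4 (PDB, -07:45): 2021-12-21 10:09 UTC ≤ query < 2022-04-01 14:42 UTC
14·60 + 8 - 465 = 383 min
383 = 0·1440 + 383; 383 = 6·60 + 23 → 06:23, same day
→ 2021-12-21 06:23 PDB

2021-12-21 06:23 PDB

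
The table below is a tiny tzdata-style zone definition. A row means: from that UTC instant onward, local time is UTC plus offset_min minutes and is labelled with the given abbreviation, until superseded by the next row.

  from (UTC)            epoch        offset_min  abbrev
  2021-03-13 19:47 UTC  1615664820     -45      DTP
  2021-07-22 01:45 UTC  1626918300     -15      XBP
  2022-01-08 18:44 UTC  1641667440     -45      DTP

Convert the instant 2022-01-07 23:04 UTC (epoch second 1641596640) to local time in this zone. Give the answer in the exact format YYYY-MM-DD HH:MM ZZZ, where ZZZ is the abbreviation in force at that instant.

2022-01-07 22:49 XBP

Query: 2022-01-07 23:04 UTC
Rule 2/3 (XBP, -00:15): 2021-07-22 01:45 UTC ≤ query < 2022-01-08 18:44 UTC
23·60 + 4 - 15 = 1369 min
1369 = 0·1440 + 1369; 1369 = 22·60 + 49 → 22:49, same day
→ 2022-01-07 22:49 XBP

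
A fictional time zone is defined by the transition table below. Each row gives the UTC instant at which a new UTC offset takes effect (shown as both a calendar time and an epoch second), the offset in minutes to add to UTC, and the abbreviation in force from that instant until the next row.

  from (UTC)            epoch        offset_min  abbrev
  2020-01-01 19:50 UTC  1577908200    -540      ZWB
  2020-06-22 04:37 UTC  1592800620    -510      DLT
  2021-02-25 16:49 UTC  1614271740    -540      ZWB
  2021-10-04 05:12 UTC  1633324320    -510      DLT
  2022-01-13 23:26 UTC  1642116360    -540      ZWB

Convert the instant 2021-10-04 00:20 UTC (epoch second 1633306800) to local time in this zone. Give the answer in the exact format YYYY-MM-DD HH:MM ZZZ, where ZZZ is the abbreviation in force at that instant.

2021-10-03 15:20 ZWB

Query: 2021-10-04 00:20 UTC
Rule 3/5 (ZWB, -09:00): 2021-02-25 16:49 UTC ≤ query < 2021-10-04 05:12 UTC
0·60 + 20 - 540 = -520 min
-520 = -1·1440 + 920; 920 = 15·60 + 20 → 15:20, 2021-10-04 - 1 day = 2021-10-03
→ 2021-10-03 15:20 ZWB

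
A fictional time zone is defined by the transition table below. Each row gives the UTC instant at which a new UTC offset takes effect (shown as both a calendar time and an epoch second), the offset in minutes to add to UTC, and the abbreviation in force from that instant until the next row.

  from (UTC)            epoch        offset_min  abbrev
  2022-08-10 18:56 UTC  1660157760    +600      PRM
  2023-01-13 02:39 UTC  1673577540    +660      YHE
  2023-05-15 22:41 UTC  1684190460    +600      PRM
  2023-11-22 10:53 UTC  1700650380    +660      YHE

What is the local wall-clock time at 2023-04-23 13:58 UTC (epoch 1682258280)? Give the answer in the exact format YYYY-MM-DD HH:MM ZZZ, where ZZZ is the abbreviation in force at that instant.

Query: 2023-04-23 13:58 UTC
Rule 2/4 (YHE, +11:00): 2023-01-13 02:39 UTC ≤ query < 2023-05-15 22:41 UTC
13·60 + 58 + 660 = 1498 min
1498 = 1·1440 + 58; 58 = 0·60 + 58 → 00:58, 2023-04-23 + 1 day = 2023-04-24
→ 2023-04-24 00:58 YHE

2023-04-24 00:58 YHE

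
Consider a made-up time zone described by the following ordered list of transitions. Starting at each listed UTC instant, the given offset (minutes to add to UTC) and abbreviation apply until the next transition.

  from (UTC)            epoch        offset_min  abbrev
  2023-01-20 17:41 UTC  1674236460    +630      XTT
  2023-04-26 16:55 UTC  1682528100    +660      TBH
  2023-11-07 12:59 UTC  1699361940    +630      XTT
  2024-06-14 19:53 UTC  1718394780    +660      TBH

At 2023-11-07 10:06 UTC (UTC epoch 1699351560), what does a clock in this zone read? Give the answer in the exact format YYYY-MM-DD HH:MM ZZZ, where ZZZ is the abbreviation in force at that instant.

2023-11-07 21:06 TBH

Query: 2023-11-07 10:06 UTC
Rule 2/4 (TBH, +11:00): 2023-04-26 16:55 UTC ≤ query < 2023-11-07 12:59 UTC
10·60 + 6 + 660 = 1266 min
1266 = 0·1440 + 1266; 1266 = 21·60 + 6 → 21:06, same day
→ 2023-11-07 21:06 TBH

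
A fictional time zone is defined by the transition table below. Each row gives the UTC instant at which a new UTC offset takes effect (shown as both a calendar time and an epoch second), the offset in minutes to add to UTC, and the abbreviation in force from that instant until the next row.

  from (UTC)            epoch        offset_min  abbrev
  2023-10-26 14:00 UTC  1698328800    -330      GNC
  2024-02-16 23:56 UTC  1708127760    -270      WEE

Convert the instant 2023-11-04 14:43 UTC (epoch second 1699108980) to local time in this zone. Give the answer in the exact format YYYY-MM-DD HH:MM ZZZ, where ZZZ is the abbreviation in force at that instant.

2023-11-04 09:13 GNC

Query: 2023-11-04 14:43 UTC
Rule 1/2 (GNC, -05:30): 2023-10-26 14:00 UTC ≤ query < 2024-02-16 23:56 UTC
14·60 + 43 - 330 = 553 min
553 = 0·1440 + 553; 553 = 9·60 + 13 → 09:13, same day
→ 2023-11-04 09:13 GNC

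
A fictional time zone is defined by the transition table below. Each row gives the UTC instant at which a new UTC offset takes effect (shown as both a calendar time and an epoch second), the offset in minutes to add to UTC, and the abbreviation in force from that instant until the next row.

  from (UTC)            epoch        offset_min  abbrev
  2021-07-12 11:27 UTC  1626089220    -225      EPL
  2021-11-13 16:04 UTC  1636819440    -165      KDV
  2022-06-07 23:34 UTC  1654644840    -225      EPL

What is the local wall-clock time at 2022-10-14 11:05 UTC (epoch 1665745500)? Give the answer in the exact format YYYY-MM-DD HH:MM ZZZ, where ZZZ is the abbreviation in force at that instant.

Query: 2022-10-14 11:05 UTC
Rule 3/3 (EPL, -03:45): 2022-06-07 23:34 UTC ≤ query < +∞
11·60 + 5 - 225 = 440 min
440 = 0·1440 + 440; 440 = 7·60 + 20 → 07:20, same day
→ 2022-10-14 07:20 EPL

2022-10-14 07:20 EPL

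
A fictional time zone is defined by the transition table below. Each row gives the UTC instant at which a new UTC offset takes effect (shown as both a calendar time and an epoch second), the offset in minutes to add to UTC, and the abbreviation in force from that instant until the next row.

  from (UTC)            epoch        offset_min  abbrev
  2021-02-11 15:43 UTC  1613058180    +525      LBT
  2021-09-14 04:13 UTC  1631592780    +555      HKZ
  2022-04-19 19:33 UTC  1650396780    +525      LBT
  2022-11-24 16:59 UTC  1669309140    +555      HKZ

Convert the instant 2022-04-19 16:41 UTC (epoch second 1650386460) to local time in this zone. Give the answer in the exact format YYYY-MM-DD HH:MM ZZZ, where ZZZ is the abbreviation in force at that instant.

Query: 2022-04-19 16:41 UTC
Rule 2/4 (HKZ, +09:15): 2021-09-14 04:13 UTC ≤ query < 2022-04-19 19:33 UTC
16·60 + 41 + 555 = 1556 min
1556 = 1·1440 + 116; 116 = 1·60 + 56 → 01:56, 2022-04-19 + 1 day = 2022-04-20
→ 2022-04-20 01:56 HKZ

2022-04-20 01:56 HKZ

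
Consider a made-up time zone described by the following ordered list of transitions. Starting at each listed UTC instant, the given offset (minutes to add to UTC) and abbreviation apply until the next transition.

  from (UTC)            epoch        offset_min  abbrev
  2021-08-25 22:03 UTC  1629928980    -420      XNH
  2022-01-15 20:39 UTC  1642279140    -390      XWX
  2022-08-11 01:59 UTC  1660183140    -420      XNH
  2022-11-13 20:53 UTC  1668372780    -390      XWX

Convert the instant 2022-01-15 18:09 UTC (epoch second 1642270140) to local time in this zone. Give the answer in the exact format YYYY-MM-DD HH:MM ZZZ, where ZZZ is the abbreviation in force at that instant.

Query: 2022-01-15 18:09 UTC
Rule 1/4 (XNH, -07:00): 2021-08-25 22:03 UTC ≤ query < 2022-01-15 20:39 UTC
18·60 + 9 - 420 = 669 min
669 = 0·1440 + 669; 669 = 11·60 + 9 → 11:09, same day
→ 2022-01-15 11:09 XNH

2022-01-15 11:09 XNH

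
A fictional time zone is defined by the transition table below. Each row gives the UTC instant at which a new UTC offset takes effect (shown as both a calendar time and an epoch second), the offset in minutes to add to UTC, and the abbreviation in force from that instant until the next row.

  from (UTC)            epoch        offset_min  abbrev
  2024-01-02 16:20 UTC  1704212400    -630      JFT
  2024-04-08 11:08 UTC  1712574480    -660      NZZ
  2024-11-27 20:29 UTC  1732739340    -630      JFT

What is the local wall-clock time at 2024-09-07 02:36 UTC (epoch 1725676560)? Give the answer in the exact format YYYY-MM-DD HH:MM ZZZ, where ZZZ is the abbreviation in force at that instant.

Query: 2024-09-07 02:36 UTC
Rule 2/3 (NZZ, -11:00): 2024-04-08 11:08 UTC ≤ query < 2024-11-27 20:29 UTC
2·60 + 36 - 660 = -504 min
-504 = -1·1440 + 936; 936 = 15·60 + 36 → 15:36, 2024-09-07 - 1 day = 2024-09-06
→ 2024-09-06 15:36 NZZ

2024-09-06 15:36 NZZ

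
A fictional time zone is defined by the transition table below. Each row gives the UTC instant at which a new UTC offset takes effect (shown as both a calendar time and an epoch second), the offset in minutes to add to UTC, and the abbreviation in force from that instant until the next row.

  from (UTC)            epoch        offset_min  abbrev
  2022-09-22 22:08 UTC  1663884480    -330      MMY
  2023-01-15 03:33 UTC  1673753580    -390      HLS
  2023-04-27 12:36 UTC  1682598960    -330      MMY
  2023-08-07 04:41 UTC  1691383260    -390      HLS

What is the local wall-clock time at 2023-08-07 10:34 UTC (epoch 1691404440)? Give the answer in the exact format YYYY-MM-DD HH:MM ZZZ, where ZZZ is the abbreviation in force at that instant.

Query: 2023-08-07 10:34 UTC
Rule 4/4 (HLS, -06:30): 2023-08-07 04:41 UTC ≤ query < +∞
10·60 + 34 - 390 = 244 min
244 = 0·1440 + 244; 244 = 4·60 + 4 → 04:04, same day
→ 2023-08-07 04:04 HLS

2023-08-07 04:04 HLS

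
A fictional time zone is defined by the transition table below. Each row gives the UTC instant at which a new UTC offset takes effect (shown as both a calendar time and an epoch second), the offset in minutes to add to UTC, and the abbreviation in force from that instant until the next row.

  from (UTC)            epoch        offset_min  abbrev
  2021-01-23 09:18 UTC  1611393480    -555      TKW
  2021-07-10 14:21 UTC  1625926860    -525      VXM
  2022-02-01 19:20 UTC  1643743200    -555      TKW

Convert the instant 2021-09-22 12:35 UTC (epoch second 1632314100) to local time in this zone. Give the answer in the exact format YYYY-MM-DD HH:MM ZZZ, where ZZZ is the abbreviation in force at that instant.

Query: 2021-09-22 12:35 UTC
Rule 2/3 (VXM, -08:45): 2021-07-10 14:21 UTC ≤ query < 2022-02-01 19:20 UTC
12·60 + 35 - 525 = 230 min
230 = 0·1440 + 230; 230 = 3·60 + 50 → 03:50, same day
→ 2021-09-22 03:50 VXM

2021-09-22 03:50 VXM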